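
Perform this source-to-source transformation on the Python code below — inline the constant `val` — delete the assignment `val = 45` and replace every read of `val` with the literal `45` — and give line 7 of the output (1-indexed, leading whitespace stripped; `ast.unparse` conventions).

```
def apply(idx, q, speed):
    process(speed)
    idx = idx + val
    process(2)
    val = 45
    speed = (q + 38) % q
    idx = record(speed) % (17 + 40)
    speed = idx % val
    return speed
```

speed = idx % 45

Transformed code:
def apply(idx, q, speed):
    process(speed)
    idx = idx + 45
    process(2)
    speed = (q + 38) % q
    idx = record(speed) % (17 + 40)
    speed = idx % 45
    return speed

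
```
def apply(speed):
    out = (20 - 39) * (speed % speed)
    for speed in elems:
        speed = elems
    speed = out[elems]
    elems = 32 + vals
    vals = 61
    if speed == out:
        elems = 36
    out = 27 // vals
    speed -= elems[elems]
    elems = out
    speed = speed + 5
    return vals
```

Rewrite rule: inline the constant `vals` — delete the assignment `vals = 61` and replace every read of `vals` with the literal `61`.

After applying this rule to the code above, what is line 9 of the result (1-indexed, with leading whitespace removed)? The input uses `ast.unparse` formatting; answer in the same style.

Transformed code:
def apply(speed):
    out = (20 - 39) * (speed % speed)
    for speed in elems:
        speed = elems
    speed = out[elems]
    elems = 32 + 61
    if speed == out:
        elems = 36
    out = 27 // 61
    speed -= elems[elems]
    elems = out
    speed = speed + 5
    return 61

out = 27 // 61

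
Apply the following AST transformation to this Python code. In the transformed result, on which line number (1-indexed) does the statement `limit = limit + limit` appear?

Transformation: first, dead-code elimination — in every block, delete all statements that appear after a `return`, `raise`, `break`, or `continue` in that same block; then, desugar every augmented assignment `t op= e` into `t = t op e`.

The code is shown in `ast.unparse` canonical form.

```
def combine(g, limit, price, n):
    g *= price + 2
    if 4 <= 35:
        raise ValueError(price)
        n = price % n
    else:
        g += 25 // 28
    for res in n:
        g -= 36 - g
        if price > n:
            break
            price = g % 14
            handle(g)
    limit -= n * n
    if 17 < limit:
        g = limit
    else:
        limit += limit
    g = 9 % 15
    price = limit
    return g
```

Transformed code:
def combine(g, limit, price, n):
    g = g * (price + 2)
    if 4 <= 35:
        raise ValueError(price)
    else:
        g = g + 25 // 28
    for res in n:
        g = g - (36 - g)
        if price > n:
            break
    limit = limit - n * n
    if 17 < limit:
        g = limit
    else:
        limit = limit + limit
    g = 9 % 15
    price = limit
    return g

15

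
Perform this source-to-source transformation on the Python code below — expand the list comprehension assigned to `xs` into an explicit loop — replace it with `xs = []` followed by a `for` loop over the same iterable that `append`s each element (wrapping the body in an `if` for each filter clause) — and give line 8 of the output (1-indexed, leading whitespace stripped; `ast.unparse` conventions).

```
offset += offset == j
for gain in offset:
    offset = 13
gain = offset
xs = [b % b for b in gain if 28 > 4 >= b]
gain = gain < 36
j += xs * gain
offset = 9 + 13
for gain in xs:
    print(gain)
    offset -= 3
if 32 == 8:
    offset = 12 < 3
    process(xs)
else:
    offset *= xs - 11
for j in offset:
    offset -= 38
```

xs.append(b % b)

Transformed code:
offset += offset == j
for gain in offset:
    offset = 13
gain = offset
xs = []
for b in gain:
    if 28 > 4 >= b:
        xs.append(b % b)
gain = gain < 36
j += xs * gain
offset = 9 + 13
for gain in xs:
    print(gain)
    offset -= 3
if 32 == 8:
    offset = 12 < 3
    process(xs)
else:
    offset *= xs - 11
for j in offset:
    offset -= 38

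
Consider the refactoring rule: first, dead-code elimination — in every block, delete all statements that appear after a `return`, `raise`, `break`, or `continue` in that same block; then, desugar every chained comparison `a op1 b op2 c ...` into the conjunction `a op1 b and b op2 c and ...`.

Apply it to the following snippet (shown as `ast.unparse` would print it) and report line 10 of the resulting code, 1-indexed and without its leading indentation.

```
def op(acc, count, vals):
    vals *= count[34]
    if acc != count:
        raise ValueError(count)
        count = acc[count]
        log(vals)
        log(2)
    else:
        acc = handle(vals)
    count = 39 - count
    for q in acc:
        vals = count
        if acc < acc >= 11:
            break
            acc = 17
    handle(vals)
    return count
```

if acc < acc and acc >= 11:

Transformed code:
def op(acc, count, vals):
    vals *= count[34]
    if acc != count:
        raise ValueError(count)
    else:
        acc = handle(vals)
    count = 39 - count
    for q in acc:
        vals = count
        if acc < acc and acc >= 11:
            break
    handle(vals)
    return count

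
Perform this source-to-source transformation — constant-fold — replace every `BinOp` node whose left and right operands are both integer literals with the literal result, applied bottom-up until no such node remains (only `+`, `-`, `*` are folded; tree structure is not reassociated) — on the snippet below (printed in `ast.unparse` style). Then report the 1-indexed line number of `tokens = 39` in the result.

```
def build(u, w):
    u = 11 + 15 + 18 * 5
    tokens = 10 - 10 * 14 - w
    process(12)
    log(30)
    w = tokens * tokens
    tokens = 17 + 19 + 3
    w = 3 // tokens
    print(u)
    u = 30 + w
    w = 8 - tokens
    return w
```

7

Transformed code:
def build(u, w):
    u = 116
    tokens = -130 - w
    process(12)
    log(30)
    w = tokens * tokens
    tokens = 39
    w = 3 // tokens
    print(u)
    u = 30 + w
    w = 8 - tokens
    return w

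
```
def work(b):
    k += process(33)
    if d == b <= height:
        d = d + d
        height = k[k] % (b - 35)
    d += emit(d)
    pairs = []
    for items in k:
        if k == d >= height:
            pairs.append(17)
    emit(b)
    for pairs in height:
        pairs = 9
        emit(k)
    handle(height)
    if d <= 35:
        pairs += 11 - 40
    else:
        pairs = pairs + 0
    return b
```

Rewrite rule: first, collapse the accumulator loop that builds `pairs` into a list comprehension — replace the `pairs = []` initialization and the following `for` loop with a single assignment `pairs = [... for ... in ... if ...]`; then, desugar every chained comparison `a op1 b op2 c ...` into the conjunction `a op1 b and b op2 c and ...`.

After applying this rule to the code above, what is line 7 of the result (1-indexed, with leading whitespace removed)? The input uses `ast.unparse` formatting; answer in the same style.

Transformed code:
def work(b):
    k += process(33)
    if d == b and b <= height:
        d = d + d
        height = k[k] % (b - 35)
    d += emit(d)
    pairs = [17 for items in k if k == d and d >= height]
    emit(b)
    for pairs in height:
        pairs = 9
        emit(k)
    handle(height)
    if d <= 35:
        pairs += 11 - 40
    else:
        pairs = pairs + 0
    return b

pairs = [17 for items in k if k == d and d >= height]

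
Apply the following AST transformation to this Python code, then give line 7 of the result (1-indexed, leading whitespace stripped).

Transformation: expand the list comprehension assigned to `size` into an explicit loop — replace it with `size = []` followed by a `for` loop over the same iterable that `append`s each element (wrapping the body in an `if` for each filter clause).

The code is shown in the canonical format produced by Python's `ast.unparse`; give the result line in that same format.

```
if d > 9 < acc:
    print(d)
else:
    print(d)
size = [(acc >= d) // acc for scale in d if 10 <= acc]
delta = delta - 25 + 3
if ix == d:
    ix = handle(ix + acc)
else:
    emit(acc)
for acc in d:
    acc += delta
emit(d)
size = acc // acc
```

if 10 <= acc:

Transformed code:
if d > 9 < acc:
    print(d)
else:
    print(d)
size = []
for scale in d:
    if 10 <= acc:
        size.append((acc >= d) // acc)
delta = delta - 25 + 3
if ix == d:
    ix = handle(ix + acc)
else:
    emit(acc)
for acc in d:
    acc += delta
emit(d)
size = acc // acc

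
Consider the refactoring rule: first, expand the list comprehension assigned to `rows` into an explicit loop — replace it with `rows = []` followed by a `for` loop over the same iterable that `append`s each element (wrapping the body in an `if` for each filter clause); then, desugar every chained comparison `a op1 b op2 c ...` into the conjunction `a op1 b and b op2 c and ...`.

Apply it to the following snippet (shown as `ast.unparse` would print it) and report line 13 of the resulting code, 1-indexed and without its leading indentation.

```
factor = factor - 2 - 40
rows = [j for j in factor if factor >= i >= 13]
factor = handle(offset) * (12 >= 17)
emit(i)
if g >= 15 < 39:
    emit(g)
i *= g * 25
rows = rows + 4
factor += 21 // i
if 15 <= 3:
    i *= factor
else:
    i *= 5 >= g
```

if 15 <= 3:

Transformed code:
factor = factor - 2 - 40
rows = []
for j in factor:
    if factor >= i and i >= 13:
        rows.append(j)
factor = handle(offset) * (12 >= 17)
emit(i)
if g >= 15 and 15 < 39:
    emit(g)
i *= g * 25
rows = rows + 4
factor += 21 // i
if 15 <= 3:
    i *= factor
else:
    i *= 5 >= g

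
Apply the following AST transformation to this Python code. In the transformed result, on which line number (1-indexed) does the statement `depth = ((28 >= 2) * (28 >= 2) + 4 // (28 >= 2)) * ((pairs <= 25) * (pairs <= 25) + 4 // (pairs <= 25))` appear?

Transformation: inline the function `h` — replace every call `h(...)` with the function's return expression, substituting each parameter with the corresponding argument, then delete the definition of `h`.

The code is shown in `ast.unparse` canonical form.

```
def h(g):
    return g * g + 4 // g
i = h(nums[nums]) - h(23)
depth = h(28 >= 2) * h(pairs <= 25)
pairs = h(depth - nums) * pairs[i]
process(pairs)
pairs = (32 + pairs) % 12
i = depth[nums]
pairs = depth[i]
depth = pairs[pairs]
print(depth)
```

2

Transformed code:
i = nums[nums] * nums[nums] + 4 // nums[nums] - (23 * 23 + 4 // 23)
depth = ((28 >= 2) * (28 >= 2) + 4 // (28 >= 2)) * ((pairs <= 25) * (pairs <= 25) + 4 // (pairs <= 25))
pairs = ((depth - nums) * (depth - nums) + 4 // (depth - nums)) * pairs[i]
process(pairs)
pairs = (32 + pairs) % 12
i = depth[nums]
pairs = depth[i]
depth = pairs[pairs]
print(depth)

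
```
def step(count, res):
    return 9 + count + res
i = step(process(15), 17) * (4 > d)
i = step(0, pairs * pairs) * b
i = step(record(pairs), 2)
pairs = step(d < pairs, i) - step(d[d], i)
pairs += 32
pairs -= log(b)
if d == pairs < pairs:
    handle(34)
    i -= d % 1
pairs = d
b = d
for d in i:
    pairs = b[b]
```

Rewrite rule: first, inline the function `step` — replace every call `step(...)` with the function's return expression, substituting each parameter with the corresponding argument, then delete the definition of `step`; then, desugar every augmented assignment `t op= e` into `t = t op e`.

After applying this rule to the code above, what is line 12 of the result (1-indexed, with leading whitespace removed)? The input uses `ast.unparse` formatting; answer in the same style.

Transformed code:
i = (9 + process(15) + 17) * (4 > d)
i = (9 + 0 + pairs * pairs) * b
i = 9 + record(pairs) + 2
pairs = 9 + (d < pairs) + i - (9 + d[d] + i)
pairs = pairs + 32
pairs = pairs - log(b)
if d == pairs < pairs:
    handle(34)
    i = i - d % 1
pairs = d
b = d
for d in i:
    pairs = b[b]

for d in i:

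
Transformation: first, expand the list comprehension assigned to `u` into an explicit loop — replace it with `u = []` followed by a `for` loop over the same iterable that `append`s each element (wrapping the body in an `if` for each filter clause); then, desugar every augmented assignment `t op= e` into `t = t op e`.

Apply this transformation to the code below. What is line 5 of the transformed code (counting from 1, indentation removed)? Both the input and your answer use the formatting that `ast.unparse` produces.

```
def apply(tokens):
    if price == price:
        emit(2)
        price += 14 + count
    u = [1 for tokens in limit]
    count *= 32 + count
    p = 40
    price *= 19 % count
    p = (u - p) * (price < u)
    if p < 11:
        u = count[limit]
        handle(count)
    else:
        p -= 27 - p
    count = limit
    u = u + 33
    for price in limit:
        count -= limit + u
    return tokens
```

u = []

Transformed code:
def apply(tokens):
    if price == price:
        emit(2)
        price = price + (14 + count)
    u = []
    for tokens in limit:
        u.append(1)
    count = count * (32 + count)
    p = 40
    price = price * (19 % count)
    p = (u - p) * (price < u)
    if p < 11:
        u = count[limit]
        handle(count)
    else:
        p = p - (27 - p)
    count = limit
    u = u + 33
    for price in limit:
        count = count - (limit + u)
    return tokens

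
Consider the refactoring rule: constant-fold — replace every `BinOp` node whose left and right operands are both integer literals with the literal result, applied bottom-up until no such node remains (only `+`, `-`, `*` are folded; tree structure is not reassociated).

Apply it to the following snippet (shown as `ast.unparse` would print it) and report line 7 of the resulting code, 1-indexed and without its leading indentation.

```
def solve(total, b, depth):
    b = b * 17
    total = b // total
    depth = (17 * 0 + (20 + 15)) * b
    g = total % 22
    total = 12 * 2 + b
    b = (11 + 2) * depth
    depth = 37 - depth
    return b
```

Transformed code:
def solve(total, b, depth):
    b = b * 17
    total = b // total
    depth = 35 * b
    g = total % 22
    total = 24 + b
    b = 13 * depth
    depth = 37 - depth
    return b

b = 13 * depth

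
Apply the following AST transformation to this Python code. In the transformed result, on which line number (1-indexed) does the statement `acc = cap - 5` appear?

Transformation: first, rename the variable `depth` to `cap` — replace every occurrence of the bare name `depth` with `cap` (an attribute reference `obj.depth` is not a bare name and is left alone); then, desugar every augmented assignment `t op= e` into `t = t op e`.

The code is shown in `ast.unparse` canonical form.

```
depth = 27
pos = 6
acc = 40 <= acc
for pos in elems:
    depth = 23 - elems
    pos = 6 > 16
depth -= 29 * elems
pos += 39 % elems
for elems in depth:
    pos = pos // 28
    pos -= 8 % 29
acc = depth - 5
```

12

Transformed code:
cap = 27
pos = 6
acc = 40 <= acc
for pos in elems:
    cap = 23 - elems
    pos = 6 > 16
cap = cap - 29 * elems
pos = pos + 39 % elems
for elems in cap:
    pos = pos // 28
    pos = pos - 8 % 29
acc = cap - 5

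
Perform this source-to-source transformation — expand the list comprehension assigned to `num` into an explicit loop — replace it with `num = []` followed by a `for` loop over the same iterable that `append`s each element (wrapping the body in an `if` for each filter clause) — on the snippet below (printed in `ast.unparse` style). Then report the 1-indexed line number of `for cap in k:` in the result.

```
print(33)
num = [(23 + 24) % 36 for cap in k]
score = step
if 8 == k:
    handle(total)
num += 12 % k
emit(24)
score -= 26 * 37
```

Transformed code:
print(33)
num = []
for cap in k:
    num.append((23 + 24) % 36)
score = step
if 8 == k:
    handle(total)
num += 12 % k
emit(24)
score -= 26 * 37

3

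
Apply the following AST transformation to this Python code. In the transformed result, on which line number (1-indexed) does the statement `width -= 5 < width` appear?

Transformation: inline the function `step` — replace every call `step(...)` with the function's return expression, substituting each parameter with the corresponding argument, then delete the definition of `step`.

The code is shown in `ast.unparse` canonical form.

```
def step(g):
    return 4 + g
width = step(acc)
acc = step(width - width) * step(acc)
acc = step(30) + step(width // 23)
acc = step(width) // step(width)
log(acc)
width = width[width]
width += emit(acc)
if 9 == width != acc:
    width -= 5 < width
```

9

Transformed code:
width = 4 + acc
acc = (4 + (width - width)) * (4 + acc)
acc = 4 + 30 + (4 + width // 23)
acc = (4 + width) // (4 + width)
log(acc)
width = width[width]
width += emit(acc)
if 9 == width != acc:
    width -= 5 < width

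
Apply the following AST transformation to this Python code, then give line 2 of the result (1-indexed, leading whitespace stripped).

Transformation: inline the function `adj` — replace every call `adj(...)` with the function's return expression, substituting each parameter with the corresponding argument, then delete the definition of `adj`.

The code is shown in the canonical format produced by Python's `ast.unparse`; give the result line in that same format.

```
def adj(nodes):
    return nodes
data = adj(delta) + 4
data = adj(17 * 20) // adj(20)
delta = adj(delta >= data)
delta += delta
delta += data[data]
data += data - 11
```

data = 17 * 20 // 20

Transformed code:
data = delta + 4
data = 17 * 20 // 20
delta = delta >= data
delta += delta
delta += data[data]
data += data - 11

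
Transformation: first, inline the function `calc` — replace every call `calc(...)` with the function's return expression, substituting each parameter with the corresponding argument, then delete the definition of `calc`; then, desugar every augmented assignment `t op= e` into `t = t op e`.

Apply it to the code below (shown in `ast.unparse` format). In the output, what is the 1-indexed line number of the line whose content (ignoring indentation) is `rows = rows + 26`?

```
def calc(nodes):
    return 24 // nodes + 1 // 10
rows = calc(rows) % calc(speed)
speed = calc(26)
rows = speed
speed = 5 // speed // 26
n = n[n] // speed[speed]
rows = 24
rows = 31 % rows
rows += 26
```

Transformed code:
rows = (24 // rows + 1 // 10) % (24 // speed + 1 // 10)
speed = 24 // 26 + 1 // 10
rows = speed
speed = 5 // speed // 26
n = n[n] // speed[speed]
rows = 24
rows = 31 % rows
rows = rows + 26

8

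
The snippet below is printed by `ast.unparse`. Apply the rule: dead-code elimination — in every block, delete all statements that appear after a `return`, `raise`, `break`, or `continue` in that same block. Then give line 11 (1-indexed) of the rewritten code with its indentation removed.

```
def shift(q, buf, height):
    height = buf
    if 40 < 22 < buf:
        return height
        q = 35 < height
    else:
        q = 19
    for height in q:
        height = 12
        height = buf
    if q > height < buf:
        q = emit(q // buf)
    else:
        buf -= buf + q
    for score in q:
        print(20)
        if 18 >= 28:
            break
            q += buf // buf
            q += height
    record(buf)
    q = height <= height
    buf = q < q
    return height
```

q = emit(q // buf)

Transformed code:
def shift(q, buf, height):
    height = buf
    if 40 < 22 < buf:
        return height
    else:
        q = 19
    for height in q:
        height = 12
        height = buf
    if q > height < buf:
        q = emit(q // buf)
    else:
        buf -= buf + q
    for score in q:
        print(20)
        if 18 >= 28:
            break
    record(buf)
    q = height <= height
    buf = q < q
    return height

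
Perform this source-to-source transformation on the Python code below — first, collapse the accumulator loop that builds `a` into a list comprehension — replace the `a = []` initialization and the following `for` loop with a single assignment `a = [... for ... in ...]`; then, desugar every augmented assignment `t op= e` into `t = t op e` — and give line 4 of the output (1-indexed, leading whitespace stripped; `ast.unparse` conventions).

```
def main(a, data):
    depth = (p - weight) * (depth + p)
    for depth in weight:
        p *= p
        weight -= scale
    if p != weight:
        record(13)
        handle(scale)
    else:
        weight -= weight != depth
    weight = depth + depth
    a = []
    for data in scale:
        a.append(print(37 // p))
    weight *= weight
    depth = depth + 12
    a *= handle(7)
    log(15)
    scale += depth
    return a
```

p = p * p

Transformed code:
def main(a, data):
    depth = (p - weight) * (depth + p)
    for depth in weight:
        p = p * p
        weight = weight - scale
    if p != weight:
        record(13)
        handle(scale)
    else:
        weight = weight - (weight != depth)
    weight = depth + depth
    a = [print(37 // p) for data in scale]
    weight = weight * weight
    depth = depth + 12
    a = a * handle(7)
    log(15)
    scale = scale + depth
    return a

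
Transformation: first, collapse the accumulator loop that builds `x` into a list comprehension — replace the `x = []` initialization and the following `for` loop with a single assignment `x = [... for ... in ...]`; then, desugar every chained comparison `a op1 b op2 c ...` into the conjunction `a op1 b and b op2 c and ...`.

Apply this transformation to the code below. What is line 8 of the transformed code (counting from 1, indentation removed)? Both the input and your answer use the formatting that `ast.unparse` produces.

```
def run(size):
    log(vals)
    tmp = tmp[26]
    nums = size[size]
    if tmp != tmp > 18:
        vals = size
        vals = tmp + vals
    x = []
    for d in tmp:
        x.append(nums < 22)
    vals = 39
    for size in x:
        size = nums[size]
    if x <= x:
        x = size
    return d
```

Transformed code:
def run(size):
    log(vals)
    tmp = tmp[26]
    nums = size[size]
    if tmp != tmp and tmp > 18:
        vals = size
        vals = tmp + vals
    x = [nums < 22 for d in tmp]
    vals = 39
    for size in x:
        size = nums[size]
    if x <= x:
        x = size
    return d

x = [nums < 22 for d in tmp]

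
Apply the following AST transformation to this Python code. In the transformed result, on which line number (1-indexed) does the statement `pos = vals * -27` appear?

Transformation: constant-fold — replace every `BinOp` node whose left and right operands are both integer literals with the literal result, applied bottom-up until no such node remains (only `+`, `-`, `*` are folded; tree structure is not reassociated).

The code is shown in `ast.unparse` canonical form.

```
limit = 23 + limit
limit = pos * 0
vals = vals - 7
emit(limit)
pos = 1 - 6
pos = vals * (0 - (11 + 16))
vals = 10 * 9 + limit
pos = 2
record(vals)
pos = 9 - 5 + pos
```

Transformed code:
limit = 23 + limit
limit = pos * 0
vals = vals - 7
emit(limit)
pos = -5
pos = vals * -27
vals = 90 + limit
pos = 2
record(vals)
pos = 4 + pos

6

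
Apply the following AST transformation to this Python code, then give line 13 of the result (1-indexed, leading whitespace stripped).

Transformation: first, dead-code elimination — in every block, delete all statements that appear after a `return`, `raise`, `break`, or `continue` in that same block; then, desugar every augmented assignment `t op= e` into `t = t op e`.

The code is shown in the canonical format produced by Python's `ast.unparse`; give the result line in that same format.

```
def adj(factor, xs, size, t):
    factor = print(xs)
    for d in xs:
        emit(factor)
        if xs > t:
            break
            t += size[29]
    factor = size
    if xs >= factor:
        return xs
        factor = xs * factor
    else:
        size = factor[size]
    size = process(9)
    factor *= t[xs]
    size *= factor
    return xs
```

Transformed code:
def adj(factor, xs, size, t):
    factor = print(xs)
    for d in xs:
        emit(factor)
        if xs > t:
            break
    factor = size
    if xs >= factor:
        return xs
    else:
        size = factor[size]
    size = process(9)
    factor = factor * t[xs]
    size = size * factor
    return xs

factor = factor * t[xs]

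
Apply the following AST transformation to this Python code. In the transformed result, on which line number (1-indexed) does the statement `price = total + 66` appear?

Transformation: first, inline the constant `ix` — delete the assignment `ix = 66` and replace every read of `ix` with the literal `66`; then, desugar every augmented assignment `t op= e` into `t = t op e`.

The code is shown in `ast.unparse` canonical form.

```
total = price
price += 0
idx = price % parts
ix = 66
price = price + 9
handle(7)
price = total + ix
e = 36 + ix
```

6

Transformed code:
total = price
price = price + 0
idx = price % parts
price = price + 9
handle(7)
price = total + 66
e = 36 + 66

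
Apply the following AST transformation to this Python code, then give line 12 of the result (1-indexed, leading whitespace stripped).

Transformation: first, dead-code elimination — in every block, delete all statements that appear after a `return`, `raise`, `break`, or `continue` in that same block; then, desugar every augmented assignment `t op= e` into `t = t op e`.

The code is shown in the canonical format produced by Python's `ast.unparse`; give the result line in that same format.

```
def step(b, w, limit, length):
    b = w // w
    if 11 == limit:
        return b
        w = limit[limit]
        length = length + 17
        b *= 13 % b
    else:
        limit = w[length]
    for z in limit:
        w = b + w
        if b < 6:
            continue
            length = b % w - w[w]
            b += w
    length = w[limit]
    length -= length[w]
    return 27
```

length = length - length[w]

Transformed code:
def step(b, w, limit, length):
    b = w // w
    if 11 == limit:
        return b
    else:
        limit = w[length]
    for z in limit:
        w = b + w
        if b < 6:
            continue
    length = w[limit]
    length = length - length[w]
    return 27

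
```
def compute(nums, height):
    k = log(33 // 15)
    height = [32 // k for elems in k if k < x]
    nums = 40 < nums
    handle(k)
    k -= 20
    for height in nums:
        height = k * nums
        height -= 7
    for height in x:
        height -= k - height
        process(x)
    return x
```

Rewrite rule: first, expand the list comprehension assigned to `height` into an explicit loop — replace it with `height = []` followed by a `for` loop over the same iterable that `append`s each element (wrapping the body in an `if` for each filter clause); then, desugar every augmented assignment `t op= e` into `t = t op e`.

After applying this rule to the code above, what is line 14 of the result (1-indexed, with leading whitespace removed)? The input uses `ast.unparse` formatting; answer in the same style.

Transformed code:
def compute(nums, height):
    k = log(33 // 15)
    height = []
    for elems in k:
        if k < x:
            height.append(32 // k)
    nums = 40 < nums
    handle(k)
    k = k - 20
    for height in nums:
        height = k * nums
        height = height - 7
    for height in x:
        height = height - (k - height)
        process(x)
    return x

height = height - (k - height)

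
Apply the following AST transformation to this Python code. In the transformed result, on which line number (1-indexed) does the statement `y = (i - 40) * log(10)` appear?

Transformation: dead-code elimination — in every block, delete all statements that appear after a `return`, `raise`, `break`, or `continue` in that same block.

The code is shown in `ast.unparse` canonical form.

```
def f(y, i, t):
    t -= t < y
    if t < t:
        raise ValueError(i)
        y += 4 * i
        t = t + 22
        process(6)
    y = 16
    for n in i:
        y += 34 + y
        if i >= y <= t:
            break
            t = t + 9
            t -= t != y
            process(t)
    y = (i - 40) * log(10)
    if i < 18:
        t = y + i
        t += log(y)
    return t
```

Transformed code:
def f(y, i, t):
    t -= t < y
    if t < t:
        raise ValueError(i)
    y = 16
    for n in i:
        y += 34 + y
        if i >= y <= t:
            break
    y = (i - 40) * log(10)
    if i < 18:
        t = y + i
        t += log(y)
    return t

10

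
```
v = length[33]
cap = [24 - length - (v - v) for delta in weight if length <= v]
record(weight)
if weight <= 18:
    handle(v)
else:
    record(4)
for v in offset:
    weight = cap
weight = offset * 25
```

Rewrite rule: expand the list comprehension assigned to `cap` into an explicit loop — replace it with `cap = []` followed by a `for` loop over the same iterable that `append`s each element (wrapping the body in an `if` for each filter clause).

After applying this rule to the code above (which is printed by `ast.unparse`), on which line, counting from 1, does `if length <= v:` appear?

4

Transformed code:
v = length[33]
cap = []
for delta in weight:
    if length <= v:
        cap.append(24 - length - (v - v))
record(weight)
if weight <= 18:
    handle(v)
else:
    record(4)
for v in offset:
    weight = cap
weight = offset * 25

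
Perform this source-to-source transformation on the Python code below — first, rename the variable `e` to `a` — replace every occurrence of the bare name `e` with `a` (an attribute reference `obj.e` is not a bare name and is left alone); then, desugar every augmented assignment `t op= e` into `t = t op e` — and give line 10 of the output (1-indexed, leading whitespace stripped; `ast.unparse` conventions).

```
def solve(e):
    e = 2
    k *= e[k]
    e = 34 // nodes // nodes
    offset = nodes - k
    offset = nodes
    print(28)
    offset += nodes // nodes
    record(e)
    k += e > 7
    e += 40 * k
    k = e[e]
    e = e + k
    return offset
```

k = k + (a > 7)

Transformed code:
def solve(a):
    a = 2
    k = k * a[k]
    a = 34 // nodes // nodes
    offset = nodes - k
    offset = nodes
    print(28)
    offset = offset + nodes // nodes
    record(a)
    k = k + (a > 7)
    a = a + 40 * k
    k = a[a]
    a = a + k
    return offset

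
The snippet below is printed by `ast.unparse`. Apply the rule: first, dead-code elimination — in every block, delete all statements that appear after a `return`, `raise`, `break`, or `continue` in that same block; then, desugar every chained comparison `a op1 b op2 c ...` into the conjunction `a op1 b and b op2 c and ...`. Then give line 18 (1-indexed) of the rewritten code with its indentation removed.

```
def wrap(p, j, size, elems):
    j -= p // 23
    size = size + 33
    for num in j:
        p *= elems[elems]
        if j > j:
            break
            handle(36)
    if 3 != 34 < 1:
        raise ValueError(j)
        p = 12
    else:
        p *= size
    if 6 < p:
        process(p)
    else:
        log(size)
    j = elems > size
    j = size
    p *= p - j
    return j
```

Transformed code:
def wrap(p, j, size, elems):
    j -= p // 23
    size = size + 33
    for num in j:
        p *= elems[elems]
        if j > j:
            break
    if 3 != 34 and 34 < 1:
        raise ValueError(j)
    else:
        p *= size
    if 6 < p:
        process(p)
    else:
        log(size)
    j = elems > size
    j = size
    p *= p - j
    return j

p *= p - j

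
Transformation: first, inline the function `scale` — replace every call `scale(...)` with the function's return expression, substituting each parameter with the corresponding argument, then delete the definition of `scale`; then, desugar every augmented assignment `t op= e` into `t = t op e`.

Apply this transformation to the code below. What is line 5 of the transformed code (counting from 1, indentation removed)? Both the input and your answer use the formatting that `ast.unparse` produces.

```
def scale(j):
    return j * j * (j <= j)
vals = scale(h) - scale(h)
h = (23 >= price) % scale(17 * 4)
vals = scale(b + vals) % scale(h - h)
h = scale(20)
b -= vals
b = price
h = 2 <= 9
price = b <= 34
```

b = b - vals

Transformed code:
vals = h * h * (h <= h) - h * h * (h <= h)
h = (23 >= price) % (17 * 4 * (17 * 4) * (17 * 4 <= 17 * 4))
vals = (b + vals) * (b + vals) * (b + vals <= b + vals) % ((h - h) * (h - h) * (h - h <= h - h))
h = 20 * 20 * (20 <= 20)
b = b - vals
b = price
h = 2 <= 9
price = b <= 34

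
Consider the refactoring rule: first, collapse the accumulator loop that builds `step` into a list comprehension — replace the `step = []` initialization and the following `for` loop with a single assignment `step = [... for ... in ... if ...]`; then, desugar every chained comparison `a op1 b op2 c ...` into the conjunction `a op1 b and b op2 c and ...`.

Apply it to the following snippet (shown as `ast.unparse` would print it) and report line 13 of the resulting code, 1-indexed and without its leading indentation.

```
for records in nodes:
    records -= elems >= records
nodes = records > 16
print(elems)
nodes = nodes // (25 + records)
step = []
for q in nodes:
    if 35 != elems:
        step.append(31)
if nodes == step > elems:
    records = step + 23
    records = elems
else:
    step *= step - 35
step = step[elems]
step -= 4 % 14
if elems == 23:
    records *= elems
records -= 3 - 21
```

step -= 4 % 14

Transformed code:
for records in nodes:
    records -= elems >= records
nodes = records > 16
print(elems)
nodes = nodes // (25 + records)
step = [31 for q in nodes if 35 != elems]
if nodes == step and step > elems:
    records = step + 23
    records = elems
else:
    step *= step - 35
step = step[elems]
step -= 4 % 14
if elems == 23:
    records *= elems
records -= 3 - 21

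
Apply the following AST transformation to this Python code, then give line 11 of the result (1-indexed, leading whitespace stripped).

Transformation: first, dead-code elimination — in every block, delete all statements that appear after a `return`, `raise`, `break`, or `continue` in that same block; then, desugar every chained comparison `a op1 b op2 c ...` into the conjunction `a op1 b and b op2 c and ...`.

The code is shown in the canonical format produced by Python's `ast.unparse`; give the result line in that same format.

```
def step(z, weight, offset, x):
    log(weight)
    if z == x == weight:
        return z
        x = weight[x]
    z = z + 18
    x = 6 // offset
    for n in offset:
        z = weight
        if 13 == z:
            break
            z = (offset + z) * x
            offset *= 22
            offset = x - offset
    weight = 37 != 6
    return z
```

Transformed code:
def step(z, weight, offset, x):
    log(weight)
    if z == x and x == weight:
        return z
    z = z + 18
    x = 6 // offset
    for n in offset:
        z = weight
        if 13 == z:
            break
    weight = 37 != 6
    return z

weight = 37 != 6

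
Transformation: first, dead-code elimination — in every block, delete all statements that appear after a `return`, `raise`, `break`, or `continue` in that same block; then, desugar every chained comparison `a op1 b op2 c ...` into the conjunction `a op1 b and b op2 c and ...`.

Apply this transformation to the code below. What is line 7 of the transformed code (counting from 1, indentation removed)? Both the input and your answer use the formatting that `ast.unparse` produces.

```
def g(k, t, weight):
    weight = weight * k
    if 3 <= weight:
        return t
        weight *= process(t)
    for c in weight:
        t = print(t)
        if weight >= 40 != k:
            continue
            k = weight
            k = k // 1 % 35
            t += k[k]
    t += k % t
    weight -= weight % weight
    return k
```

if weight >= 40 and 40 != k:

Transformed code:
def g(k, t, weight):
    weight = weight * k
    if 3 <= weight:
        return t
    for c in weight:
        t = print(t)
        if weight >= 40 and 40 != k:
            continue
    t += k % t
    weight -= weight % weight
    return k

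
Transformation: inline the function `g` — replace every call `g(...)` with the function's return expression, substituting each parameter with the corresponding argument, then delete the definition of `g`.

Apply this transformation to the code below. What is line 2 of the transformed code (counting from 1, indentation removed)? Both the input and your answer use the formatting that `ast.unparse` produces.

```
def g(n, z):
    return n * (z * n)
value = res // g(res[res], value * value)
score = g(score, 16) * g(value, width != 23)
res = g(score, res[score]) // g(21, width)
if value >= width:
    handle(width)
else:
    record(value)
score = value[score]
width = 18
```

score = score * (16 * score) * (value * ((width != 23) * value))

Transformed code:
value = res // (res[res] * (value * value * res[res]))
score = score * (16 * score) * (value * ((width != 23) * value))
res = score * (res[score] * score) // (21 * (width * 21))
if value >= width:
    handle(width)
else:
    record(value)
score = value[score]
width = 18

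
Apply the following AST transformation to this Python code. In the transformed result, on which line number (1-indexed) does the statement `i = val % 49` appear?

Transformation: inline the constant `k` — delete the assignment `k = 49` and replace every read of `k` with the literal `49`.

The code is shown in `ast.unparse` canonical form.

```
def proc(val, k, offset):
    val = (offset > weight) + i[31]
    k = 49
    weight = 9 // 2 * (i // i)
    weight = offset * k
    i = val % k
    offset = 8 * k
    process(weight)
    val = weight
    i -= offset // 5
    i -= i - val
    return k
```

Transformed code:
def proc(val, k, offset):
    val = (offset > weight) + i[31]
    weight = 9 // 2 * (i // i)
    weight = offset * 49
    i = val % 49
    offset = 8 * 49
    process(weight)
    val = weight
    i -= offset // 5
    i -= i - val
    return 49

5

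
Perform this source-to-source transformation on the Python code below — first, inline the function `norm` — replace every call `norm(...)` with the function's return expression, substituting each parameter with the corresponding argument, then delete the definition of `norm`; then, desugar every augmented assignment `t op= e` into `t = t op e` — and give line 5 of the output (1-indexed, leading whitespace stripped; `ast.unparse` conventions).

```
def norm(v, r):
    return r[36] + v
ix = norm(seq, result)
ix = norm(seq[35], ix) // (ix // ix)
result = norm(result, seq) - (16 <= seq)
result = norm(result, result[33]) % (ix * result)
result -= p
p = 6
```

Transformed code:
ix = result[36] + seq
ix = (ix[36] + seq[35]) // (ix // ix)
result = seq[36] + result - (16 <= seq)
result = (result[33][36] + result) % (ix * result)
result = result - p
p = 6

result = result - p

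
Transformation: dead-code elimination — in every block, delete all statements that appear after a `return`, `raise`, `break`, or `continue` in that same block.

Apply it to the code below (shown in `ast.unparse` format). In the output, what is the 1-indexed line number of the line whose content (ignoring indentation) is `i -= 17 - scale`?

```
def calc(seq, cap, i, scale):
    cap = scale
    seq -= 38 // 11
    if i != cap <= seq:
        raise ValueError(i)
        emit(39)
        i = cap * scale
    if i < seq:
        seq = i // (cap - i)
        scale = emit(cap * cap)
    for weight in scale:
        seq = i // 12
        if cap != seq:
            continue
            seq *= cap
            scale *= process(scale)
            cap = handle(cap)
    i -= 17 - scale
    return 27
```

Transformed code:
def calc(seq, cap, i, scale):
    cap = scale
    seq -= 38 // 11
    if i != cap <= seq:
        raise ValueError(i)
    if i < seq:
        seq = i // (cap - i)
        scale = emit(cap * cap)
    for weight in scale:
        seq = i // 12
        if cap != seq:
            continue
    i -= 17 - scale
    return 27

13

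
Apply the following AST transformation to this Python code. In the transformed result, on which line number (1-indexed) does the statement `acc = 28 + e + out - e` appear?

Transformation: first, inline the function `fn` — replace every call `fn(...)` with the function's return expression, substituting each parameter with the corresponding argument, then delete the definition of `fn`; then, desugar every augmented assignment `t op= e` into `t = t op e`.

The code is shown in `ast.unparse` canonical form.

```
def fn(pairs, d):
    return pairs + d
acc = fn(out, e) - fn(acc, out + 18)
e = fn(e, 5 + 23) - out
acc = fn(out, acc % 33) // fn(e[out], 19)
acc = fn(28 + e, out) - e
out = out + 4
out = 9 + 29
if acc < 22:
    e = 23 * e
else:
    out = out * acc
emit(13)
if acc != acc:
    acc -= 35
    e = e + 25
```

4

Transformed code:
acc = out + e - (acc + (out + 18))
e = e + (5 + 23) - out
acc = (out + acc % 33) // (e[out] + 19)
acc = 28 + e + out - e
out = out + 4
out = 9 + 29
if acc < 22:
    e = 23 * e
else:
    out = out * acc
emit(13)
if acc != acc:
    acc = acc - 35
    e = e + 25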